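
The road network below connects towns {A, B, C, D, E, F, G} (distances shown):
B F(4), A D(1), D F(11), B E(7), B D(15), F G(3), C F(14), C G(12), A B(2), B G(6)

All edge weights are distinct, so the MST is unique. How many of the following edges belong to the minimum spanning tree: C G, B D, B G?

Kruskal's algorithm — process edges by increasing weight (ties by edge label):
A D (1): add — endpoints in different components.
A B (2): add — endpoints in different components.
F G (3): add — endpoints in different components.
B F (4): add — endpoints in different components.
B G (6): skip — B and G already connected.
B E (7): add — endpoints in different components.
D F (11): skip — D and F already connected.
C G (12): add — endpoints in different components.
MST edge set: {A D, A B, F G, B F, B E, C G}.
Of the listed edges, {C G} are in the MST → 1.

1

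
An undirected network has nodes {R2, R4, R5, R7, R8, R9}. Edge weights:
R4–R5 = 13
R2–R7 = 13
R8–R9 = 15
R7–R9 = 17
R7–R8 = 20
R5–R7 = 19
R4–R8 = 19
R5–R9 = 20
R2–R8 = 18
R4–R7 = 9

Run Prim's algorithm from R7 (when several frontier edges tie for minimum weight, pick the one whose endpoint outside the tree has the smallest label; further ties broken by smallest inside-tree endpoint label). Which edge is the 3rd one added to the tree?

R4-R5

Prim, starting at R7.
Step 1: cheapest edge leaving the tree is R4–R7 (9); add R4.
Step 2: cheapest edge leaving the tree is R2–R7 (13); add R2.
Step 3: cheapest edge leaving the tree is R4–R5 (13); add R5.
Step 4: cheapest edge leaving the tree is R7–R9 (17); add R9.
Step 5: cheapest edge leaving the tree is R8–R9 (15); add R8.
The 3rd edge added is R4–R5.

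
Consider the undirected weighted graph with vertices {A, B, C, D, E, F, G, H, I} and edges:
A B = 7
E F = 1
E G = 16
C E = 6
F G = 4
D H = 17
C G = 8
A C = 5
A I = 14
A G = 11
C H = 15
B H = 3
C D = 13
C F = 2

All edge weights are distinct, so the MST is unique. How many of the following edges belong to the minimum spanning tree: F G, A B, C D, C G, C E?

Kruskal's algorithm — process edges by increasing weight (ties by edge label):
E F (1): add — endpoints in different components.
C F (2): add — endpoints in different components.
B H (3): add — endpoints in different components.
F G (4): add — endpoints in different components.
A C (5): add — endpoints in different components.
C E (6): skip — C and E already connected.
A B (7): add — endpoints in different components.
C G (8): skip — C and G already connected.
A G (11): skip — A and G already connected.
C D (13): add — endpoints in different components.
A I (14): add — endpoints in different components.
MST edge set: {E F, C F, B H, F G, A C, A B, C D, A I}.
Of the listed edges, {F G, A B, C D} are in the MST → 3.

3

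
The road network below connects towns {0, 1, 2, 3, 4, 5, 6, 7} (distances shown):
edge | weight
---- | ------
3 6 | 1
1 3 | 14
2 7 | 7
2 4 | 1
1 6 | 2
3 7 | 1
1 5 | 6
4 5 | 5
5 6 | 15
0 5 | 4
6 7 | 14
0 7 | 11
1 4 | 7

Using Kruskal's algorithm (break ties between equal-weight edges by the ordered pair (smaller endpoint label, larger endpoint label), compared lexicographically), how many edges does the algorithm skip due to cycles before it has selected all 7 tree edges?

Sort edges by weight, then run Kruskal:
2 4 (1): add — endpoints in different components.
3 6 (1): add — endpoints in different components.
3 7 (1): add — endpoints in different components.
1 6 (2): add — endpoints in different components.
0 5 (4): add — endpoints in different components.
4 5 (5): add — endpoints in different components.
1 5 (6): add — endpoints in different components.
Edges rejected before the tree was complete: 0.

0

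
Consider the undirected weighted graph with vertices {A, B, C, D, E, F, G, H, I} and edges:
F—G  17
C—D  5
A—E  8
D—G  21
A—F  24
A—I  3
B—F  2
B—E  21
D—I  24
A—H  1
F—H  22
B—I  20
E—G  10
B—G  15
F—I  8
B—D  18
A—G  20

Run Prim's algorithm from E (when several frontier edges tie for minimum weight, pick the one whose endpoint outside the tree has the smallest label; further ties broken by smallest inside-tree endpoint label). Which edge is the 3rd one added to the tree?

Prim's algorithm from E:
Step 1: cheapest edge leaving the tree is A—E (8); add A.
Step 2: cheapest edge leaving the tree is A—H (1); add H.
Step 3: cheapest edge leaving the tree is A—I (3); add I.
Step 4: cheapest edge leaving the tree is F—I (8); add F.
Step 5: cheapest edge leaving the tree is B—F (2); add B.
Step 6: cheapest edge leaving the tree is E—G (10); add G.
Step 7: cheapest edge leaving the tree is B—D (18); add D.
Step 8: cheapest edge leaving the tree is C—D (5); add C.
The 3rd edge added is A—I.

A-I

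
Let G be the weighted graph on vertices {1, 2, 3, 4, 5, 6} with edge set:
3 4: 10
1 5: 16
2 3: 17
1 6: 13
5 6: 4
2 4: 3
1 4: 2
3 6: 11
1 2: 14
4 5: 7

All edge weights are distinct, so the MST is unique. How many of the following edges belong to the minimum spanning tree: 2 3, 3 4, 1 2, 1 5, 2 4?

Kruskal: consider edges lightest-first.
1 4 (2): add — endpoints in different components.
2 4 (3): add — endpoints in different components.
5 6 (4): add — endpoints in different components.
4 5 (7): add — endpoints in different components.
3 4 (10): add — endpoints in different components.
MST edge set: {1 4, 2 4, 5 6, 4 5, 3 4}.
Of the listed edges, {3 4, 2 4} are in the MST → 2.

2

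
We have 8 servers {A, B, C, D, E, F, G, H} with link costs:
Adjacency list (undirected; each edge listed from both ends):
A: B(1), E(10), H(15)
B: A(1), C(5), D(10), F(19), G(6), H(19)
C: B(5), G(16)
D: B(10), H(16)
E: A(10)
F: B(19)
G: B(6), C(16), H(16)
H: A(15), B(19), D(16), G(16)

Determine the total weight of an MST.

66

Kruskal's algorithm — process edges by increasing weight (ties by edge label):
A B (1): add — endpoints in different components.
B C (5): add — endpoints in different components.
B G (6): add — endpoints in different components.
A E (10): add — endpoints in different components.
B D (10): add — endpoints in different components.
A H (15): add — endpoints in different components.
C G (16): skip — C and G already connected.
D H (16): skip — D and H already connected.
G H (16): skip — G and H already connected.
B F (19): add — endpoints in different components.
MST edges: A B, B C, B G, A E, B D, A H, B F; total weight 1+5+6+10+10+15+19 = 66.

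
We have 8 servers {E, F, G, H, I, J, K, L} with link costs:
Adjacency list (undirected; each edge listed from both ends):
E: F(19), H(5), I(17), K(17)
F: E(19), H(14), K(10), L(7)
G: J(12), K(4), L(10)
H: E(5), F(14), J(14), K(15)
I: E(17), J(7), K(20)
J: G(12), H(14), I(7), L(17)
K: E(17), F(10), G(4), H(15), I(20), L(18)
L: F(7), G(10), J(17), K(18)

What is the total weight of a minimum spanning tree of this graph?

59

Prim, starting at J.
Step 1: cheapest edge leaving the tree is I–J (7); add I.
Step 2: cheapest edge leaving the tree is G–J (12); add G.
Step 3: cheapest edge leaving the tree is G–K (4); add K.
Step 4: cheapest edge leaving the tree is F–K (10); add F.
Step 5: cheapest edge leaving the tree is F–L (7); add L.
Step 6: cheapest edge leaving the tree is F–H (14); add H.
Step 7: cheapest edge leaving the tree is E–H (5); add E.
MST edges: I–J, G–J, G–K, F–K, F–L, F–H, E–H; total weight 7+12+4+10+7+14+5 = 59.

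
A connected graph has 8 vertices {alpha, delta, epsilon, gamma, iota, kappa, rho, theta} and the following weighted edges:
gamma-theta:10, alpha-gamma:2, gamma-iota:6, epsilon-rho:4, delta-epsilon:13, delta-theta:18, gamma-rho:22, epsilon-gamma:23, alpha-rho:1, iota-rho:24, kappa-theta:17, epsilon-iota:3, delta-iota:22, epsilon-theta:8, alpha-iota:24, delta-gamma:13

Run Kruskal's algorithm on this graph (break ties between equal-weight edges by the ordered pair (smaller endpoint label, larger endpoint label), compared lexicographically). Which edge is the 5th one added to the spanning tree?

Kruskal's algorithm — process edges by increasing weight (ties by edge label):
alpha-rho (1): add — endpoints in different components.
alpha-gamma (2): add — endpoints in different components.
epsilon-iota (3): add — endpoints in different components.
epsilon-rho (4): add — endpoints in different components.
gamma-iota (6): skip — gamma and iota already connected.
epsilon-theta (8): add — endpoints in different components.
gamma-theta (10): skip — theta and gamma already connected.
delta-epsilon (13): add — endpoints in different components.
delta-gamma (13): skip — gamma and delta already connected.
kappa-theta (17): add — endpoints in different components.
The 5th edge added is epsilon-theta.

epsilon-theta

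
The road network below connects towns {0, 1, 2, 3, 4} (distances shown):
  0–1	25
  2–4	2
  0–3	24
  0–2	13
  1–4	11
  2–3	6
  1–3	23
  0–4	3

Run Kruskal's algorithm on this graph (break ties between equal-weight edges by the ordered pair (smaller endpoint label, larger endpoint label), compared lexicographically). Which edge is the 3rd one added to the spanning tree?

Sort edges by weight, then run Kruskal:
2–4 (2): add — endpoints in different components.
0–4 (3): add — endpoints in different components.
2–3 (6): add — endpoints in different components.
1–4 (11): add — endpoints in different components.
The 3rd edge added is 2–3.

2-3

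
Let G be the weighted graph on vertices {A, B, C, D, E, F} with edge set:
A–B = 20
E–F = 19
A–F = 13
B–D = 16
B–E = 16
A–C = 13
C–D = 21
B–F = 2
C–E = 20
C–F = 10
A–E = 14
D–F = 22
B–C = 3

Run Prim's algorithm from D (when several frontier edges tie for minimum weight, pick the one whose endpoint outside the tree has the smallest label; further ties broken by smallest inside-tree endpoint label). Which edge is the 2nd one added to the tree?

B-F

Prim's algorithm from D:
Step 1: frontier [B–D 16, C–D 21, D–F 22] → take B–D (16); add B.
Step 2: frontier [B–F 2, B–C 3, B–E 16, A–B 20, C–D 21, D–F 22] → take B–F (2); add F.
Step 3: frontier [B–C 3, B–E 16, A–B 20, C–D 21, C–F 10, A–F 13, E–F 19] → take B–C (3); add C.
Step 4: frontier [B–E 16, A–B 20, A–C 13, C–E 20, A–F 13, E–F 19] → take A–C (13); add A.
Step 5: frontier [A–E 14, B–E 16, C–E 20, E–F 19] → take A–E (14); add E.
The 2nd edge added is B–F.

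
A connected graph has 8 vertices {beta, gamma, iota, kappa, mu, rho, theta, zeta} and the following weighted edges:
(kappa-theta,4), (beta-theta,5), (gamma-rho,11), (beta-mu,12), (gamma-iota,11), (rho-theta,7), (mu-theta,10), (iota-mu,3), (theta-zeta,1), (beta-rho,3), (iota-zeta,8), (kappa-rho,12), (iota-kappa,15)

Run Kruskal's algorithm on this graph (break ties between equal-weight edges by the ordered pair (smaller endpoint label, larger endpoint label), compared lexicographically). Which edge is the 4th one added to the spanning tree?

Sort edges by weight, then run Kruskal:
theta-zeta (1): add — endpoints in different components.
beta-rho (3): add — endpoints in different components.
iota-mu (3): add — endpoints in different components.
kappa-theta (4): add — endpoints in different components.
beta-theta (5): add — endpoints in different components.
rho-theta (7): skip — theta and rho already connected.
iota-zeta (8): add — endpoints in different components.
mu-theta (10): skip — theta and mu already connected.
gamma-iota (11): add — endpoints in different components.
The 4th edge added is kappa-theta.

kappa-theta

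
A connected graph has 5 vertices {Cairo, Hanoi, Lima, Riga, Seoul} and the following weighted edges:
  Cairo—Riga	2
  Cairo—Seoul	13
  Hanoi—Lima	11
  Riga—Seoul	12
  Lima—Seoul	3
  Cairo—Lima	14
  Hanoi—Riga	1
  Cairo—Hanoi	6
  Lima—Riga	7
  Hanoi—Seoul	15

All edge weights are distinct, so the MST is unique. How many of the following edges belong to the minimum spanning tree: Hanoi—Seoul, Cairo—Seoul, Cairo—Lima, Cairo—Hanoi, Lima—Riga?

1

Sort edges by weight, then run Kruskal:
Hanoi—Riga (1): add — endpoints in different components.
Cairo—Riga (2): add — endpoints in different components.
Lima—Seoul (3): add — endpoints in different components.
Cairo—Hanoi (6): skip — Hanoi and Cairo already connected.
Lima—Riga (7): add — endpoints in different components.
MST edge set: {Hanoi—Riga, Cairo—Riga, Lima—Seoul, Lima—Riga}.
Of the listed edges, {Lima—Riga} are in the MST → 1.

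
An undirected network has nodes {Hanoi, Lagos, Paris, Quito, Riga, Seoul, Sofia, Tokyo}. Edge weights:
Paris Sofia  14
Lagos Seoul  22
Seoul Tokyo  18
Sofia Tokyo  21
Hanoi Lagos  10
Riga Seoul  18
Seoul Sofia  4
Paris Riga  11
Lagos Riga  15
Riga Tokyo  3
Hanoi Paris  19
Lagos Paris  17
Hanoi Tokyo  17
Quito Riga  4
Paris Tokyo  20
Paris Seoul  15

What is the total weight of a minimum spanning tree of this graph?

61

Kruskal's algorithm — process edges by increasing weight (ties by edge label):
Riga Tokyo (3): add — endpoints in different components.
Quito Riga (4): add — endpoints in different components.
Seoul Sofia (4): add — endpoints in different components.
Hanoi Lagos (10): add — endpoints in different components.
Paris Riga (11): add — endpoints in different components.
Paris Sofia (14): add — endpoints in different components.
Lagos Riga (15): add — endpoints in different components.
MST edges: Riga Tokyo, Quito Riga, Seoul Sofia, Hanoi Lagos, Paris Riga, Paris Sofia, Lagos Riga; total weight 3+4+4+10+11+14+15 = 61.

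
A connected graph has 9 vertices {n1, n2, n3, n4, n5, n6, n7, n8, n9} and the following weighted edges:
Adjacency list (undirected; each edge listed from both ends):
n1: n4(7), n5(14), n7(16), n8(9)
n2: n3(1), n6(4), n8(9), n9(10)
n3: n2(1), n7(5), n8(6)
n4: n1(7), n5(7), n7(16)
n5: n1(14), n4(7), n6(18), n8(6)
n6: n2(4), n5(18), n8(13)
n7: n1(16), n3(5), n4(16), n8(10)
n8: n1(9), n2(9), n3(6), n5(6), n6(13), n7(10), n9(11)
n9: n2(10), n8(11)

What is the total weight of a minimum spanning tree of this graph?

46

Kruskal's algorithm — process edges by increasing weight (ties by edge label):
n2 n3 (1): add — endpoints in different components.
n2 n6 (4): add — endpoints in different components.
n3 n7 (5): add — endpoints in different components.
n3 n8 (6): add — endpoints in different components.
n5 n8 (6): add — endpoints in different components.
n1 n4 (7): add — endpoints in different components.
n4 n5 (7): add — endpoints in different components.
n1 n8 (9): skip — n1 and n8 already connected.
n2 n8 (9): skip — n8 and n2 already connected.
n2 n9 (10): add — endpoints in different components.
MST edges: n2 n3, n2 n6, n3 n7, n3 n8, n5 n8, n1 n4, n4 n5, n2 n9; total weight 1+4+5+6+6+7+7+10 = 46.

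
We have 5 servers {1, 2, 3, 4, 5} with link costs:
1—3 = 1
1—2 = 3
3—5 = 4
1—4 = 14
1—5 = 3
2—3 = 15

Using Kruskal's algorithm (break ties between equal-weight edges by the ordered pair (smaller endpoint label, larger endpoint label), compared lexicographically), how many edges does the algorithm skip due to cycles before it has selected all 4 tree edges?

Sort edges by weight, then run Kruskal:
1—3 (1): add — endpoints in different components.
1—2 (3): add — endpoints in different components.
1—5 (3): add — endpoints in different components.
3—5 (4): skip — 3 and 5 already connected.
1—4 (14): add — endpoints in different components.
Edges rejected before the tree was complete: 1.

1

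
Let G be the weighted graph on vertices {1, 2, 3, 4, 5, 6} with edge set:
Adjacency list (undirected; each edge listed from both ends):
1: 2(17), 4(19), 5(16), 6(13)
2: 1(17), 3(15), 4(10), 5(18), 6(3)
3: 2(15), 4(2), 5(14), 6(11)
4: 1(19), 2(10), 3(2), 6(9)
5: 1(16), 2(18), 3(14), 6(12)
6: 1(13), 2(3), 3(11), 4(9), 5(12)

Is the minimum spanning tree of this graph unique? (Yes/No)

Yes

Kruskal's algorithm — process edges by increasing weight (ties by edge label):
3–4 (2): add. Components now {1} {2} {3,4} {5} {6}
2–6 (3): add. Components now {1} {2,6} {3,4} {5}
4–6 (9): add. Components now {1} {2,3,4,6} {5}
2–4 (10): skip — 2 and 4 already connected.
3–6 (11): skip — 3 and 6 already connected.
5–6 (12): add. Components now {1} {2,3,4,5,6}
1–6 (13): add. Components now {1,2,3,4,5,6}
Every non-tree edge has weight strictly greater than the heaviest edge on the tree path between its endpoints, so the MST is unique.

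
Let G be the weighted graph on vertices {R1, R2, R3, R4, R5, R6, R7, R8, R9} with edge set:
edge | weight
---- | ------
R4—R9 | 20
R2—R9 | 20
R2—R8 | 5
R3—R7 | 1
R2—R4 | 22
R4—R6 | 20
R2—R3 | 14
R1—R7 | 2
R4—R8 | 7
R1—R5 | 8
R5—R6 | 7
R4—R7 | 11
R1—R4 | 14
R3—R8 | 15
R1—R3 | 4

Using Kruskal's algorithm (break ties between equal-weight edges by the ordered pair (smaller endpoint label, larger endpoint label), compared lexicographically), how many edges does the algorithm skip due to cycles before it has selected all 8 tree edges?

Sort edges by weight, then run Kruskal:
R3—R7 (1): add — endpoints in different components.
R1—R7 (2): add — endpoints in different components.
R1—R3 (4): skip — R1 and R3 already connected.
R2—R8 (5): add — endpoints in different components.
R4—R8 (7): add — endpoints in different components.
R5—R6 (7): add — endpoints in different components.
R1—R5 (8): add — endpoints in different components.
R4—R7 (11): add — endpoints in different components.
R1—R4 (14): skip — R1 and R4 already connected.
R2—R3 (14): skip — R2 and R3 already connected.
R3—R8 (15): skip — R3 and R8 already connected.
R2—R9 (20): add — endpoints in different components.
Edges rejected before the tree was complete: 4.

4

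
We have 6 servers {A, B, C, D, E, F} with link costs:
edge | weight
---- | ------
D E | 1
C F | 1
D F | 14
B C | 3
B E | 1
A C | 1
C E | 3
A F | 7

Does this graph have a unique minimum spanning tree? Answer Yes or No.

Sort edges by weight, then run Kruskal:
A C (1): add. Components now {A,C} {B} {D} {E} {F}
B E (1): add. Components now {A,C} {B,E} {D} {F}
C F (1): add. Components now {A,C,F} {B,E} {D}
D E (1): add. Components now {A,C,F} {B,D,E}
B C (3): add. Components now {A,B,C,D,E,F}
Non-tree edge C E has weight 3, equal to the heaviest edge on its tree cycle — swapping gives another MST of the same weight. Not unique.

No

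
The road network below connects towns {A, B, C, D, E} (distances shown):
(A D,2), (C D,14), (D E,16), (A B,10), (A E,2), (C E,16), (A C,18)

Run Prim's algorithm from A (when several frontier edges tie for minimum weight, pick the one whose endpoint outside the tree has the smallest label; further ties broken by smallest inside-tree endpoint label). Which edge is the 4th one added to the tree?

C-D

Prim's algorithm from A:
Step 1: frontier [A D 2, A E 2, A B 10, A C 18] → take A D (2); add D.
Step 2: frontier [A E 2, A B 10, A C 18, C D 14, D E 16] → take A E (2); add E.
Step 3: frontier [A B 10, A C 18, C D 14, C E 16] → take A B (10); add B.
Step 4: frontier [A C 18, C D 14, C E 16] → take C D (14); add C.
The 4th edge added is C D.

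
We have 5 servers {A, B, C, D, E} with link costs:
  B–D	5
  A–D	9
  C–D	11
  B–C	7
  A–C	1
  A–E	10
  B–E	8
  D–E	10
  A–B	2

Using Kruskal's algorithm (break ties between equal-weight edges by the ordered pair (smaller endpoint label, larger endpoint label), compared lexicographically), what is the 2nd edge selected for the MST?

Kruskal: consider edges lightest-first.
A–C (1): add — endpoints in different components.
A–B (2): add — endpoints in different components.
B–D (5): add — endpoints in different components.
B–C (7): skip — B and C already connected.
B–E (8): add — endpoints in different components.
The 2nd edge added is A–B.

A-B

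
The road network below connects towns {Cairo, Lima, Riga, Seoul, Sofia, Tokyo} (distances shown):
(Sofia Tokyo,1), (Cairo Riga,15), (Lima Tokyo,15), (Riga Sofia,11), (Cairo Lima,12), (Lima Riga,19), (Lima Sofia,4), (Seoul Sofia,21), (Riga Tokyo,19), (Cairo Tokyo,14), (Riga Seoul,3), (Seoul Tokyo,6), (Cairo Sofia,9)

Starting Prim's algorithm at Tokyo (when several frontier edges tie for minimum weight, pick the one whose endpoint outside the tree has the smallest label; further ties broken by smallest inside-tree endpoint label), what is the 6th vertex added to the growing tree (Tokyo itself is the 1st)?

Prim, starting at Tokyo.
Step 1: cheapest edge leaving the tree is Sofia Tokyo (1); add Sofia.
Step 2: cheapest edge leaving the tree is Lima Sofia (4); add Lima.
Step 3: cheapest edge leaving the tree is Seoul Tokyo (6); add Seoul.
Step 4: cheapest edge leaving the tree is Riga Seoul (3); add Riga.
Step 5: cheapest edge leaving the tree is Cairo Sofia (9); add Cairo.
Vertex order: Tokyo, Sofia, Lima, Seoul, Riga, Cairo. The 6th vertex is Cairo.

Cairo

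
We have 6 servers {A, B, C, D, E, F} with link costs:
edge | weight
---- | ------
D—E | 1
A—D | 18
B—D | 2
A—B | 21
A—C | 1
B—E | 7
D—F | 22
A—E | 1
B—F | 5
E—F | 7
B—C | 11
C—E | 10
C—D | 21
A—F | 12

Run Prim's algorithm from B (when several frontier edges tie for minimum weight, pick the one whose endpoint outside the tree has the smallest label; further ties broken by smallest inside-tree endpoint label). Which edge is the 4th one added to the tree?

Prim's algorithm from B:
Step 1: cheapest edge leaving the tree is B—D (2); add D.
Step 2: cheapest edge leaving the tree is D—E (1); add E.
Step 3: cheapest edge leaving the tree is A—E (1); add A.
Step 4: cheapest edge leaving the tree is A—C (1); add C.
Step 5: cheapest edge leaving the tree is B—F (5); add F.
The 4th edge added is A—C.

A-C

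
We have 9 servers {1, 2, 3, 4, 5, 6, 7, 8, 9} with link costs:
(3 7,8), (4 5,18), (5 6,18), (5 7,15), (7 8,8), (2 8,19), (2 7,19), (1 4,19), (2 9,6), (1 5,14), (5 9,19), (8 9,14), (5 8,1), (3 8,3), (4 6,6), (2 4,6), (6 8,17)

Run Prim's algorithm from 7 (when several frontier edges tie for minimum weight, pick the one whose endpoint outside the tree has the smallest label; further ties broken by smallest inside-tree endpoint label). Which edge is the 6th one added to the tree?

Prim, starting at 7.
Step 1: cheapest edge leaving the tree is 3 7 (8); add 3.
Step 2: cheapest edge leaving the tree is 3 8 (3); add 8.
Step 3: cheapest edge leaving the tree is 5 8 (1); add 5.
Step 4: cheapest edge leaving the tree is 1 5 (14); add 1.
Step 5: cheapest edge leaving the tree is 8 9 (14); add 9.
Step 6: cheapest edge leaving the tree is 2 9 (6); add 2.
Step 7: cheapest edge leaving the tree is 2 4 (6); add 4.
Step 8: cheapest edge leaving the tree is 4 6 (6); add 6.
The 6th edge added is 2 9.

2-9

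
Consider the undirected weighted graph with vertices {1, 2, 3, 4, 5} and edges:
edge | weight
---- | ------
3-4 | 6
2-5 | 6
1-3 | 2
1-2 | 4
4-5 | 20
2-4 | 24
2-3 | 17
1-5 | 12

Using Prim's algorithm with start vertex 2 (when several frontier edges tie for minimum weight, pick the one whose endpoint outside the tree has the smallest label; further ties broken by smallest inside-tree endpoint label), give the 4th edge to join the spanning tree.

2-5

Prim, starting at 2.
Step 1: frontier [1-2 4, 2-5 6, 2-3 17, 2-4 24] → take 1-2 (4); add 1.
Step 2: frontier [1-3 2, 1-5 12, 2-5 6, 2-3 17, 2-4 24] → take 1-3 (2); add 3.
Step 3: frontier [1-5 12, 2-5 6, 2-4 24, 3-4 6] → take 3-4 (6); add 4.
Step 4: frontier [1-5 12, 2-5 6, 4-5 20] → take 2-5 (6); add 5.
The 4th edge added is 2-5.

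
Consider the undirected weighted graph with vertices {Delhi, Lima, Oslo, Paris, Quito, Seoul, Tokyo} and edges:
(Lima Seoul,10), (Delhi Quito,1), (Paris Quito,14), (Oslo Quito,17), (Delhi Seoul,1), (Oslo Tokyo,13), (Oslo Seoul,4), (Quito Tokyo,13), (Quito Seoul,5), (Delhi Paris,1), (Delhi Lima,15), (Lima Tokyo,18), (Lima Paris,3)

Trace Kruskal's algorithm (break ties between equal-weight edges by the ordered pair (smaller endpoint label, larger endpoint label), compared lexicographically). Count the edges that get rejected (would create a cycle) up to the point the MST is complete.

2

Kruskal's algorithm — process edges by increasing weight (ties by edge label):
Delhi Paris (1): add — endpoints in different components.
Delhi Quito (1): add — endpoints in different components.
Delhi Seoul (1): add — endpoints in different components.
Lima Paris (3): add — endpoints in different components.
Oslo Seoul (4): add — endpoints in different components.
Quito Seoul (5): skip — Seoul and Quito already connected.
Lima Seoul (10): skip — Seoul and Lima already connected.
Oslo Tokyo (13): add — endpoints in different components.
Edges rejected before the tree was complete: 2.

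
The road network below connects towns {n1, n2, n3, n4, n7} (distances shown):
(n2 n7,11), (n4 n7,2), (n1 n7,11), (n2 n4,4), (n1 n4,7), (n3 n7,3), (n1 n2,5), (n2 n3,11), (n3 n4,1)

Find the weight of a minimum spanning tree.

12

Grow the tree from n7 using Prim:
Step 1: cheapest edge leaving the tree is n4 n7 (2); add n4.
Step 2: cheapest edge leaving the tree is n3 n4 (1); add n3.
Step 3: cheapest edge leaving the tree is n2 n4 (4); add n2.
Step 4: cheapest edge leaving the tree is n1 n2 (5); add n1.
MST edges: n4 n7, n3 n4, n2 n4, n1 n2; total weight 2+1+4+5 = 12.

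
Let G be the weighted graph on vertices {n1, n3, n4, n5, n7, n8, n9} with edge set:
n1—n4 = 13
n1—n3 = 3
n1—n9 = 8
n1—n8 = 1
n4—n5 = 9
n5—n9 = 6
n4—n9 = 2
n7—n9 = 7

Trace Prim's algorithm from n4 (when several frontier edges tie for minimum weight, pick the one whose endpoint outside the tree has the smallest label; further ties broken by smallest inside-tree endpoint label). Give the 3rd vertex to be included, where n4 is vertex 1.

n5

Grow the tree from n4 using Prim:
Step 1: frontier [n4—n9 2, n4—n5 9, n1—n4 13] → take n4—n9 (2); add n9.
Step 2: frontier [n4—n5 9, n1—n4 13, n5—n9 6, n7—n9 7, n1—n9 8] → take n5—n9 (6); add n5.
Step 3: frontier [n1—n4 13, n7—n9 7, n1—n9 8] → take n7—n9 (7); add n7.
Step 4: frontier [n1—n4 13, n1—n9 8] → take n1—n9 (8); add n1.
Step 5: frontier [n1—n8 1, n1—n3 3] → take n1—n8 (1); add n8.
Step 6: frontier [n1—n3 3] → take n1—n3 (3); add n3.
Vertex order: n4, n9, n5, n7, n1, n8, n3. The 3rd vertex is n5.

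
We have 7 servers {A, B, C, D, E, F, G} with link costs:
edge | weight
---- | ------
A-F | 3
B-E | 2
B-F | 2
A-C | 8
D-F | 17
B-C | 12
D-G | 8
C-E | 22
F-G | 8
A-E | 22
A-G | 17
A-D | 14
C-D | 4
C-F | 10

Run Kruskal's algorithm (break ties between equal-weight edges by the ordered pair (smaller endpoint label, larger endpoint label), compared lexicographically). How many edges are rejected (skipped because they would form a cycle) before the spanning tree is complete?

0

Sort edges by weight, then run Kruskal:
B-E (2): add — endpoints in different components.
B-F (2): add — endpoints in different components.
A-F (3): add — endpoints in different components.
C-D (4): add — endpoints in different components.
A-C (8): add — endpoints in different components.
D-G (8): add — endpoints in different components.
Edges rejected before the tree was complete: 0.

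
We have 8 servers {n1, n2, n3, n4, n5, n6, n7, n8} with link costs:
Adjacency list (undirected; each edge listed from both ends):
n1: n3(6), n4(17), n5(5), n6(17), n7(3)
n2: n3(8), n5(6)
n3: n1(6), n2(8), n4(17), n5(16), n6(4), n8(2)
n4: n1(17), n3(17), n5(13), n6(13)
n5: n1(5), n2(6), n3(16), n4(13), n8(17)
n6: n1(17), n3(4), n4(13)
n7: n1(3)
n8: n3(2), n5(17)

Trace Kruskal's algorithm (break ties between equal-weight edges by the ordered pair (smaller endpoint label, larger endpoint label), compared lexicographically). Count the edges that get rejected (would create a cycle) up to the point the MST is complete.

1

Sort edges by weight, then run Kruskal:
n3—n8 (2): add — endpoints in different components.
n1—n7 (3): add — endpoints in different components.
n3—n6 (4): add — endpoints in different components.
n1—n5 (5): add — endpoints in different components.
n1—n3 (6): add — endpoints in different components.
n2—n5 (6): add — endpoints in different components.
n2—n3 (8): skip — n2 and n3 already connected.
n4—n5 (13): add — endpoints in different components.
Edges rejected before the tree was complete: 1.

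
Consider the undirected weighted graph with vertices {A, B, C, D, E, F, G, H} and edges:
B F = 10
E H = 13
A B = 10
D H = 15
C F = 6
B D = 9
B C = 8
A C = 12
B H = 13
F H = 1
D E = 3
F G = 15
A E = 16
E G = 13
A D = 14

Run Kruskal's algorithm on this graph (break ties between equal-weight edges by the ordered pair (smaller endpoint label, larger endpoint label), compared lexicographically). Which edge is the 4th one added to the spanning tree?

Kruskal: consider edges lightest-first.
F H (1): add — endpoints in different components.
D E (3): add — endpoints in different components.
C F (6): add — endpoints in different components.
B C (8): add — endpoints in different components.
B D (9): add — endpoints in different components.
A B (10): add — endpoints in different components.
B F (10): skip — B and F already connected.
A C (12): skip — A and C already connected.
B H (13): skip — B and H already connected.
E G (13): add — endpoints in different components.
The 4th edge added is B C.

B-C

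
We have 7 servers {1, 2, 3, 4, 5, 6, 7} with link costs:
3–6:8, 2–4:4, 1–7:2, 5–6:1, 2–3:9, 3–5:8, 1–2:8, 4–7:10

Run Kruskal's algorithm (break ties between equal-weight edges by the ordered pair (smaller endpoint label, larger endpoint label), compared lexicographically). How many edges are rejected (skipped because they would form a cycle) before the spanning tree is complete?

1

Kruskal: consider edges lightest-first.
5–6 (1): add — endpoints in different components.
1–7 (2): add — endpoints in different components.
2–4 (4): add — endpoints in different components.
1–2 (8): add — endpoints in different components.
3–5 (8): add — endpoints in different components.
3–6 (8): skip — 3 and 6 already connected.
2–3 (9): add — endpoints in different components.
Edges rejected before the tree was complete: 1.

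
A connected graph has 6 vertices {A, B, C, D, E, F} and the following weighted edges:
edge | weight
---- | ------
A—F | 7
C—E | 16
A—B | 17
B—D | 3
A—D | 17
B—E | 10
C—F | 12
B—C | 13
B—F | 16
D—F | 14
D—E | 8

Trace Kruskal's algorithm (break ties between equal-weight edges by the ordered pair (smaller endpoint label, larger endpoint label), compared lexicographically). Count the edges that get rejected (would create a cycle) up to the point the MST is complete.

Kruskal's algorithm — process edges by increasing weight (ties by edge label):
B—D (3): add — endpoints in different components.
A—F (7): add — endpoints in different components.
D—E (8): add — endpoints in different components.
B—E (10): skip — B and E already connected.
C—F (12): add — endpoints in different components.
B—C (13): add — endpoints in different components.
Edges rejected before the tree was complete: 1.

1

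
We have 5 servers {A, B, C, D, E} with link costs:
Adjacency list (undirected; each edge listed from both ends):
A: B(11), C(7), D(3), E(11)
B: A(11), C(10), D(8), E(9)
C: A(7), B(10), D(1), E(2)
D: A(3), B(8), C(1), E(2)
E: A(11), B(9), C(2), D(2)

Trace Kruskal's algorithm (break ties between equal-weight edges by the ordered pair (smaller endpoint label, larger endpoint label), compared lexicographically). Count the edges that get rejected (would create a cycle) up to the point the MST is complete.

2

Sort edges by weight, then run Kruskal:
C D (1): add — endpoints in different components.
C E (2): add — endpoints in different components.
D E (2): skip — D and E already connected.
A D (3): add — endpoints in different components.
A C (7): skip — A and C already connected.
B D (8): add — endpoints in different components.
Edges rejected before the tree was complete: 2.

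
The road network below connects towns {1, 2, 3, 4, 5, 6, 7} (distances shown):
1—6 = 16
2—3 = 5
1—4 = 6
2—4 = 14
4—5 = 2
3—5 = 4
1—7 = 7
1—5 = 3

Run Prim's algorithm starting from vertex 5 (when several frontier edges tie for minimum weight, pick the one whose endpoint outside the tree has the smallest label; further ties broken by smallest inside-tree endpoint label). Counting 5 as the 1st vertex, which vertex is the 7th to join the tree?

Prim, starting at 5.
Step 1: cheapest edge leaving the tree is 4—5 (2); add 4.
Step 2: cheapest edge leaving the tree is 1—5 (3); add 1.
Step 3: cheapest edge leaving the tree is 3—5 (4); add 3.
Step 4: cheapest edge leaving the tree is 2—3 (5); add 2.
Step 5: cheapest edge leaving the tree is 1—7 (7); add 7.
Step 6: cheapest edge leaving the tree is 1—6 (16); add 6.
Vertex order: 5, 4, 1, 3, 2, 7, 6. The 7th vertex is 6.

6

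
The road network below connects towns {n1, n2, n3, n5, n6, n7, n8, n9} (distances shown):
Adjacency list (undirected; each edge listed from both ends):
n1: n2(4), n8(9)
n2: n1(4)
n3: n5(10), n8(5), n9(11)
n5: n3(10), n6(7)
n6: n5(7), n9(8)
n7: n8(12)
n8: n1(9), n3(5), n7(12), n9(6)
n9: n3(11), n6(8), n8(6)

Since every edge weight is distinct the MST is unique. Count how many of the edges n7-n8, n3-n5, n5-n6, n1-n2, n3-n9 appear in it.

Kruskal's algorithm — process edges by increasing weight (ties by edge label):
n1-n2 (4): add — endpoints in different components.
n3-n8 (5): add — endpoints in different components.
n8-n9 (6): add — endpoints in different components.
n5-n6 (7): add — endpoints in different components.
n6-n9 (8): add — endpoints in different components.
n1-n8 (9): add — endpoints in different components.
n3-n5 (10): skip — n5 and n3 already connected.
n3-n9 (11): skip — n9 and n3 already connected.
n7-n8 (12): add — endpoints in different components.
MST edge set: {n1-n2, n3-n8, n8-n9, n5-n6, n6-n9, n1-n8, n7-n8}.
Of the listed edges, {n7-n8, n5-n6, n1-n2} are in the MST → 3.

3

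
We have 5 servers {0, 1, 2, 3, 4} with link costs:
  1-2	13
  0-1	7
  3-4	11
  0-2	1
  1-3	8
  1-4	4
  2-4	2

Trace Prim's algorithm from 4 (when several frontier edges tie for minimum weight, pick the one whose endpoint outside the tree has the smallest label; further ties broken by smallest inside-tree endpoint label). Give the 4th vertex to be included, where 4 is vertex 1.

Grow the tree from 4 using Prim:
Step 1: cheapest edge leaving the tree is 2-4 (2); add 2.
Step 2: cheapest edge leaving the tree is 0-2 (1); add 0.
Step 3: cheapest edge leaving the tree is 1-4 (4); add 1.
Step 4: cheapest edge leaving the tree is 1-3 (8); add 3.
Vertex order: 4, 2, 0, 1, 3. The 4th vertex is 1.

1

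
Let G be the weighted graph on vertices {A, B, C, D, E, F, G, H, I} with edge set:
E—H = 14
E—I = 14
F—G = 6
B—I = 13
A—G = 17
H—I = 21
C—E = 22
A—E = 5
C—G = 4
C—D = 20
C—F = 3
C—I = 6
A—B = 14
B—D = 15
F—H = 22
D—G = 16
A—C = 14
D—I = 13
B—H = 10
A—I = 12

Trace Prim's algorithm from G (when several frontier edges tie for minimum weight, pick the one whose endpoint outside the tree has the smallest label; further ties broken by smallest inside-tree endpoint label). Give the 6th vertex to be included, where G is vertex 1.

E

Grow the tree from G using Prim:
Step 1: cheapest edge leaving the tree is C—G (4); add C.
Step 2: cheapest edge leaving the tree is C—F (3); add F.
Step 3: cheapest edge leaving the tree is C—I (6); add I.
Step 4: cheapest edge leaving the tree is A—I (12); add A.
Step 5: cheapest edge leaving the tree is A—E (5); add E.
Step 6: cheapest edge leaving the tree is B—I (13); add B.
Step 7: cheapest edge leaving the tree is B—H (10); add H.
Step 8: cheapest edge leaving the tree is D—I (13); add D.
Vertex order: G, C, F, I, A, E, B, H, D. The 6th vertex is E.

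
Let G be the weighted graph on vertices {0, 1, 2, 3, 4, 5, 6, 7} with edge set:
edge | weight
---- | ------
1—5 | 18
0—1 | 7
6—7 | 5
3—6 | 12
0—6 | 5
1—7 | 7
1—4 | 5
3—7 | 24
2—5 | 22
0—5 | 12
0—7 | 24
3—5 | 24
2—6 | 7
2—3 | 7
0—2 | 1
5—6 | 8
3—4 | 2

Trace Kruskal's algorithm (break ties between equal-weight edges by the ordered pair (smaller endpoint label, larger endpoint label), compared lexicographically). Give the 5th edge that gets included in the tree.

6-7

Kruskal's algorithm — process edges by increasing weight (ties by edge label):
0—2 (1): add — endpoints in different components.
3—4 (2): add — endpoints in different components.
0—6 (5): add — endpoints in different components.
1—4 (5): add — endpoints in different components.
6—7 (5): add — endpoints in different components.
0—1 (7): add — endpoints in different components.
1—7 (7): skip — 1 and 7 already connected.
2—3 (7): skip — 2 and 3 already connected.
2—6 (7): skip — 2 and 6 already connected.
5—6 (8): add — endpoints in different components.
The 5th edge added is 6—7.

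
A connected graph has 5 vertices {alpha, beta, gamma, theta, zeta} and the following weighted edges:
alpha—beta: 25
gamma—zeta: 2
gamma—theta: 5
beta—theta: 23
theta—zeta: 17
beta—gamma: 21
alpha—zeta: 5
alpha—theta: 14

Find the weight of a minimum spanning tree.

33

Kruskal's algorithm — process edges by increasing weight (ties by edge label):
gamma—zeta (2): add — endpoints in different components.
alpha—zeta (5): add — endpoints in different components.
gamma—theta (5): add — endpoints in different components.
alpha—theta (14): skip — theta and alpha already connected.
theta—zeta (17): skip — theta and zeta already connected.
beta—gamma (21): add — endpoints in different components.
MST edges: gamma—zeta, alpha—zeta, gamma—theta, beta—gamma; total weight 2+5+5+21 = 33.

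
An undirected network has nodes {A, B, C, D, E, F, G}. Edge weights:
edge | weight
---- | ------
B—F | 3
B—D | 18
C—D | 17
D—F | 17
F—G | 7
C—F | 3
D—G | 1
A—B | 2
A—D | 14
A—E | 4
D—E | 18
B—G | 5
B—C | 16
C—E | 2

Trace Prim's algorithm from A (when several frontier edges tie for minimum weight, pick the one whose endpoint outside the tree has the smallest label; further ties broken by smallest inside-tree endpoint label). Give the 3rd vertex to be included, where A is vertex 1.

F

Grow the tree from A using Prim:
Step 1: frontier [A—B 2, A—E 4, A—D 14] → take A—B (2); add B.
Step 2: frontier [A—E 4, A—D 14, B—F 3, B—G 5, B—C 16, B—D 18] → take B—F (3); add F.
Step 3: frontier [A—E 4, A—D 14, B—G 5, B—C 16, B—D 18, C—F 3, F—G 7, D—F 17] → take C—F (3); add C.
Step 4: frontier [A—E 4, A—D 14, B—G 5, B—D 18, C—E 2, C—D 17, F—G 7, D—F 17] → take C—E (2); add E.
Step 5: frontier [A—D 14, B—G 5, B—D 18, C—D 17, D—E 18, F—G 7, D—F 17] → take B—G (5); add G.
Step 6: frontier [A—D 14, B—D 18, C—D 17, D—E 18, D—F 17, D—G 1] → take D—G (1); add D.
Vertex order: A, B, F, C, E, G, D. The 3rd vertex is F.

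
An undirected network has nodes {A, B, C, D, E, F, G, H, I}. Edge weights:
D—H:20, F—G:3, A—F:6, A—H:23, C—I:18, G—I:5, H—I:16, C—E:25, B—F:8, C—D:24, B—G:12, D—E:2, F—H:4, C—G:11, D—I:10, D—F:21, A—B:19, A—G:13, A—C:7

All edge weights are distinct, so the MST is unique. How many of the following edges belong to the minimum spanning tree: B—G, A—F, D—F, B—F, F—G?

3

Sort edges by weight, then run Kruskal:
D—E (2): add — endpoints in different components.
F—G (3): add — endpoints in different components.
F—H (4): add — endpoints in different components.
G—I (5): add — endpoints in different components.
A—F (6): add — endpoints in different components.
A—C (7): add — endpoints in different components.
B—F (8): add — endpoints in different components.
D—I (10): add — endpoints in different components.
MST edge set: {D—E, F—G, F—H, G—I, A—F, A—C, B—F, D—I}.
Of the listed edges, {A—F, B—F, F—G} are in the MST → 3.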